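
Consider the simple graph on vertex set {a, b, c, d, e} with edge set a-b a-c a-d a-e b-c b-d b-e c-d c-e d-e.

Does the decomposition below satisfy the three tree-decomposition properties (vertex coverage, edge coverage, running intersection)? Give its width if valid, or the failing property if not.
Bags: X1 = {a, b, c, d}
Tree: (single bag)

A tree decomposition must satisfy three properties: every vertex lies in some bag; for every edge, both endpoints lie together in some bag; and for every vertex, the bags containing it form a connected subtree. Here vertex e appears in no bag, so the decomposition is invalid.

No — vertex e appears in no bag.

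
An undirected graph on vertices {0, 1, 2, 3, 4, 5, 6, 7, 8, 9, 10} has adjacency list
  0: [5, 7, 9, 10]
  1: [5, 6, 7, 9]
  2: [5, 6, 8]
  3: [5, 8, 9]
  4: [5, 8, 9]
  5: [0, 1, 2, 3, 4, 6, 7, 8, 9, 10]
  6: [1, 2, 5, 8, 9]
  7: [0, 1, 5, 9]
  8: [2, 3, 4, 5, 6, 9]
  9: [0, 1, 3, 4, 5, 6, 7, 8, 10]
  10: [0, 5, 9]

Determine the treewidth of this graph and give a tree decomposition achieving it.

Treewidth 3.
Bags: B1 = {1, 5, 6, 9}  B2 = {1, 5, 7, 9}  B3 = {0, 5, 7, 9}  B4 = {5, 6, 8, 9}  B5 = {3, 5, 8, 9}  B6 = {4, 5, 8, 9}  B7 = {2, 5, 6, 8}  B8 = {0, 5, 9, 10}
Tree: B1–B2, B2–B3, B1–B4, B4–B5, B4–B6, B4–B7, B3–B8

Each bag holds 4 vertices, so the decomposition has width 3, which upper-bounds the treewidth. On the other hand G contains the 4-clique {0, 5, 9, 10}. A clique must lie in a single bag of any decomposition, so no decomposition can have width below 3. The upper and lower bounds meet at 3, so that is the treewidth.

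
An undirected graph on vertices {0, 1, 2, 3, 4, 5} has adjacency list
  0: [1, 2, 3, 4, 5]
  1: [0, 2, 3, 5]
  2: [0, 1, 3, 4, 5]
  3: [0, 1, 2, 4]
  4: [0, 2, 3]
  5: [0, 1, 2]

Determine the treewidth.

3

A width-3 tree decomposition is:
Bags: B1 = {0, 2, 3, 4}  B2 = {0, 1, 2, 3}  B3 = {0, 1, 2, 5}
Tree: B1–B2, B2–B3
Every bag has size at most 4, so the width is 4 − 1 = 3 and tw(G) ≤ 3. Conversely, {0, 1, 2, 3} is a clique of size 4, and the vertices of any clique must share a bag in every tree decomposition; so some bag has ≥ 4 vertices and tw(G) ≥ 3. Hence tw(G) = 3 exactly.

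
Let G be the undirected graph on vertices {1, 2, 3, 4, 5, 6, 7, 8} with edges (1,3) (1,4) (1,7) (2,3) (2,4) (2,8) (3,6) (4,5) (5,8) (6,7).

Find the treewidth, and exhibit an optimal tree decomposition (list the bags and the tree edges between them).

Treewidth 2.
One optimal decomposition is:
Bags: B1 = {2, 5, 8}  B2 = {2, 4, 5}  B3 = {2, 3, 4}  B4 = {1, 3, 4}  B5 = {1, 3, 6}  B6 = {1, 6, 7}
Tree: B1–B2, B2–B3, B3–B4, B4–B5, B5–B6

The largest bag has 3 vertices, giving width 2; this decomposition certifies tw(G) ≤ 2. The edges 8–5–4–2–8 form a cycle, so G is not a tree and its treewidth is at least 2. The upper and lower bounds meet at 2, so that is the treewidth.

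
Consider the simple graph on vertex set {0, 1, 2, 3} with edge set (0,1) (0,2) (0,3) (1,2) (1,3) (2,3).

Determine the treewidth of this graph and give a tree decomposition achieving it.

With just one bag of size 4, the width is 4 − 1 = 3, so tw(G) ≤ 3. On the other hand G contains the 4-clique {0, 1, 2, 3}. A clique must lie in a single bag of any decomposition, so no decomposition can have width below 3. Combining the bounds, tw(G) = 3.

Treewidth 3.
One such decomposition:
Bags: B1 = {0, 1, 2, 3}
Tree: (single bag)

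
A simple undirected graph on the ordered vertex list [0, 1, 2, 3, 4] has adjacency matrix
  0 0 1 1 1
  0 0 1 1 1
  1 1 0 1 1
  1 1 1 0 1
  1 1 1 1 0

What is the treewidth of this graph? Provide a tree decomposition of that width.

Treewidth 3.
Bags: B1 = {1, 2, 3, 4}  B2 = {0, 2, 3, 4}
Tree: B1–B2

The largest bag has 4 vertices, giving width 3; this decomposition certifies tw(G) ≤ 3. Conversely, {0, 2, 3, 4} is a clique of size 4, and the vertices of any clique must share a bag in every tree decomposition; so some bag has ≥ 4 vertices and tw(G) ≥ 3. Therefore the treewidth is 3.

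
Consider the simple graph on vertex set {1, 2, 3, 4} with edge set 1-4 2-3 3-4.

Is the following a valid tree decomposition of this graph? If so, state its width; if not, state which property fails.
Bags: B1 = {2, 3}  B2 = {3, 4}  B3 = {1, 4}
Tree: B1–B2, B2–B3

Yes; width 1.

Every vertex of G appears in some bag (union = {1, 2, 3, 4}); every edge is covered by a bag; and for each vertex v the set of bags containing v is connected in the bag tree. The decomposition is therefore valid. The largest bag has 2 vertices, so the width is 1.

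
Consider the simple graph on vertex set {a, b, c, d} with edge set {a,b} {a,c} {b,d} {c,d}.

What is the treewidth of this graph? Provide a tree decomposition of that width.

Treewidth 2.
One optimal decomposition is:
Bags: B1 = {a, b, d}  B2 = {a, c, d}
Tree: B1–B2

The largest bag has 3 vertices, giving width 2; this decomposition certifies tw(G) ≤ 2. Since a–b–d–c–a is a cycle in G, G is not acyclic. Forests are exactly the graphs of treewidth ≤ 1, so tw(G) ≥ 2. Therefore the treewidth is 2.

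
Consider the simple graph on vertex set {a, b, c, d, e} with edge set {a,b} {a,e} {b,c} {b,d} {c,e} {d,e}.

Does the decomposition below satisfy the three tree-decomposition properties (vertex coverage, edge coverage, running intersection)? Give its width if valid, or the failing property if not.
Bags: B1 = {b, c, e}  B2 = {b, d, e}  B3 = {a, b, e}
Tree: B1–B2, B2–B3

Yes; width 2.

Every vertex of G appears in some bag (union = {a, b, c, d, e}); every edge is covered by a bag; and for each vertex v the set of bags containing v is connected in the bag tree. The decomposition is therefore valid. The largest bag has 3 vertices, so the width is 2.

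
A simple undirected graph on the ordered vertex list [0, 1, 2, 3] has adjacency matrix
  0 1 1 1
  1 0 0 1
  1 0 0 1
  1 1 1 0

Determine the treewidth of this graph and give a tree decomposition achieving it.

The largest bag has 3 vertices, giving width 2; this decomposition certifies tw(G) ≤ 2. For the lower bound, the 3 vertices {0, 1, 3} are pairwise adjacent, and any tree decomposition puts a clique entirely inside one bag — forcing width ≥ 2. Therefore the treewidth is 2.

Treewidth 2.
One such decomposition:
Bags: B1 = {0, 2, 3}  B2 = {0, 1, 3}
Tree: B1–B2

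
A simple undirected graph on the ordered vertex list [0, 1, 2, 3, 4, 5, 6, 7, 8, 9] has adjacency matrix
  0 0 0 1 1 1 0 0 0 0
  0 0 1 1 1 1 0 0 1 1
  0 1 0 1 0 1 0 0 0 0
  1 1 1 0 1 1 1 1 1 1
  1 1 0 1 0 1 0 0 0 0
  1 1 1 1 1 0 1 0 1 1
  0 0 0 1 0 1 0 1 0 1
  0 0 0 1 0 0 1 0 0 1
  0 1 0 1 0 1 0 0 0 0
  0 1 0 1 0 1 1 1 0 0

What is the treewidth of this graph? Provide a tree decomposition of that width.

The largest bag has 4 vertices, giving width 3; this decomposition certifies tw(G) ≤ 3. Conversely, {0, 3, 4, 5} is a clique of size 4, and the vertices of any clique must share a bag in every tree decomposition; so some bag has ≥ 4 vertices and tw(G) ≥ 3. Combining the bounds, tw(G) = 3.

Treewidth 3.
One optimal decomposition is:
Bags: B1 = {1, 3, 5, 9}  B2 = {3, 5, 6, 9}  B3 = {1, 3, 4, 5}  B4 = {1, 3, 5, 8}  B5 = {3, 6, 7, 9}  B6 = {1, 2, 3, 5}  B7 = {0, 3, 4, 5}
Tree: B1–B2, B1–B3, B1–B4, B2–B5, B3–B6, B3–B7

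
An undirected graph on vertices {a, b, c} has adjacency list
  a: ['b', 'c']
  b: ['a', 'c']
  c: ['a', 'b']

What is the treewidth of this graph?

A width-2 tree decomposition is:
Bags: B1 = {a, b, c}
Tree: (single bag)
A single bag containing all 3 vertices is trivially a valid decomposition of width 2. On the other hand G contains the 3-clique {a, b, c}. A clique must lie in a single bag of any decomposition, so no decomposition can have width below 2. The upper and lower bounds meet at 2, so that is the treewidth.

2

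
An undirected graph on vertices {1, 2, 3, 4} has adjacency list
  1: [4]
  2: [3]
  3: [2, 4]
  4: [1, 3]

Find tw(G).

A width-1 tree decomposition is:
Bags: B1 = {2, 3}  B2 = {3, 4}  B3 = {1, 4}
Tree: B1–B2, B2–B3
Each bag holds 2 vertices, so the decomposition has width 1, which upper-bounds the treewidth. Since G has at least one edge (e.g. 2–3), it is not an edgeless graph, so tw(G) ≥ 1. Therefore the treewidth is 1.

1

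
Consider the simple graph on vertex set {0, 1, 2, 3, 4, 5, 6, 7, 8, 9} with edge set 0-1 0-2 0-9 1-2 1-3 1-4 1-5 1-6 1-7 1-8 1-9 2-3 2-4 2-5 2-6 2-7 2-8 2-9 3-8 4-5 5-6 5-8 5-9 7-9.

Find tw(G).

A width-3 tree decomposition is:
Bags: B1 = {1, 2, 5, 9}  B2 = {0, 1, 2, 9}  B3 = {1, 2, 7, 9}  B4 = {1, 2, 5, 8}  B5 = {1, 2, 5, 6}  B6 = {1, 2, 3, 8}  B7 = {1, 2, 4, 5}
Tree: B1–B2, B1–B3, B1–B4, B4–B5, B4–B6, B4–B7
Each bag holds 4 vertices, so the decomposition has width 3, which upper-bounds the treewidth. Conversely, {0, 1, 2, 9} is a clique of size 4, and the vertices of any clique must share a bag in every tree decomposition; so some bag has ≥ 4 vertices and tw(G) ≥ 3. Combining the bounds, tw(G) = 3.

3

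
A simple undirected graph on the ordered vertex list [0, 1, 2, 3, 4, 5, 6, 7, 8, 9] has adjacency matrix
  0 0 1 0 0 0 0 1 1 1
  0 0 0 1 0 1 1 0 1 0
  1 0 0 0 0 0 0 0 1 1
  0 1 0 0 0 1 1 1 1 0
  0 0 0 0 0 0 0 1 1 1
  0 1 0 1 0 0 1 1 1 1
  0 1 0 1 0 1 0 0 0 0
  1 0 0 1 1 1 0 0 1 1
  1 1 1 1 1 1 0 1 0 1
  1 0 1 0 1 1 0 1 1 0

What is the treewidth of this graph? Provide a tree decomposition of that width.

Treewidth 3.
One optimal decomposition is:
Bags: B1 = {3, 5, 7, 8}  B2 = {5, 7, 8, 9}  B3 = {1, 3, 5, 8}  B4 = {1, 3, 5, 6}  B5 = {0, 7, 8, 9}  B6 = {4, 7, 8, 9}  B7 = {0, 2, 8, 9}
Tree: B1–B2, B1–B3, B3–B4, B2–B5, B5–B6, B5–B7

Each bag holds 4 vertices, so the decomposition has width 3, which upper-bounds the treewidth. On the other hand G contains the 4-clique {1, 3, 5, 8}. A clique must lie in a single bag of any decomposition, so no decomposition can have width below 3. Hence tw(G) = 3 exactly.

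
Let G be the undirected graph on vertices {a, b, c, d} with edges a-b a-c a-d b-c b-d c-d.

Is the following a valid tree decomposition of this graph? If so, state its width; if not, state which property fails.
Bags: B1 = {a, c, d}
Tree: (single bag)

A tree decomposition must satisfy three properties: every vertex lies in some bag; for every edge, both endpoints lie together in some bag; and for every vertex, the bags containing it form a connected subtree. Here vertex b appears in no bag, so the decomposition is invalid.

No — vertex b appears in no bag.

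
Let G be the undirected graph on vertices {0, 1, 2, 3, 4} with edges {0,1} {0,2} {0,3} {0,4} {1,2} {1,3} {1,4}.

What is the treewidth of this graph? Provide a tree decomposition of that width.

Every bag has size at most 3, so the width is 3 − 1 = 2 and tw(G) ≤ 2. Conversely, {0, 1, 2} is a clique of size 3, and the vertices of any clique must share a bag in every tree decomposition; so some bag has ≥ 3 vertices and tw(G) ≥ 2. Hence tw(G) = 2 exactly.

Treewidth 2.
One optimal decomposition is:
Bags: B1 = {0, 1, 2}  B2 = {0, 1, 3}  B3 = {0, 1, 4}
Tree: B1–B2, B1–B3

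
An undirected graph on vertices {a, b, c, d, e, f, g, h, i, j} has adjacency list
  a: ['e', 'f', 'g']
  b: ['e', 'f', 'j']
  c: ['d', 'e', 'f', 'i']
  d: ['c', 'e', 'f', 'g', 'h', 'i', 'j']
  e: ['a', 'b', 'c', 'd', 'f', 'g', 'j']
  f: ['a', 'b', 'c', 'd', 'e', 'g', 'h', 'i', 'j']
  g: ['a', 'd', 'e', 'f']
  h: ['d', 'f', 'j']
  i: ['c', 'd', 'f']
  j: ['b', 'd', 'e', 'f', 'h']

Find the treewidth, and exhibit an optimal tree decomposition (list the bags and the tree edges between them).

Treewidth 3.
One optimal decomposition is:
Bags: B1 = {b, e, f, j}  B2 = {d, e, f, j}  B3 = {d, e, f, g}  B4 = {c, d, e, f}  B5 = {d, f, h, j}  B6 = {c, d, f, i}  B7 = {a, e, f, g}
Tree: B1–B2, B2–B3, B3–B4, B2–B5, B4–B6, B3–B7

Every bag has size at most 4, so the width is 4 − 1 = 3 and tw(G) ≤ 3. For the lower bound, the 4 vertices {d, e, f, g} are pairwise adjacent, and any tree decomposition puts a clique entirely inside one bag — forcing width ≥ 3. Therefore the treewidth is 3.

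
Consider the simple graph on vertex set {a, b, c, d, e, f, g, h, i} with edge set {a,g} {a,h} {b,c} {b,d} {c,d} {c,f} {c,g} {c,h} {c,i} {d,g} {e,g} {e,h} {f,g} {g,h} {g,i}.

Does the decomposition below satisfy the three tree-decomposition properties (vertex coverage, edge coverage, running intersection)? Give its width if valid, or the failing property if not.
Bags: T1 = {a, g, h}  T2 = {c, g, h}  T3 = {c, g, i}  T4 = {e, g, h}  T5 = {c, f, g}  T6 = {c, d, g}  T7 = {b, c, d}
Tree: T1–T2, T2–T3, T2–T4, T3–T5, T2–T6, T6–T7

Checking the three conditions: (i) the bags cover all of {a, b, c, d, e, f, g, h, i}; (ii) for each edge, some bag contains both endpoints; (iii) the bags containing any fixed vertex form a subtree. All hold, so the decomposition is valid with width 3 − 1 = 2.

Yes; width 2.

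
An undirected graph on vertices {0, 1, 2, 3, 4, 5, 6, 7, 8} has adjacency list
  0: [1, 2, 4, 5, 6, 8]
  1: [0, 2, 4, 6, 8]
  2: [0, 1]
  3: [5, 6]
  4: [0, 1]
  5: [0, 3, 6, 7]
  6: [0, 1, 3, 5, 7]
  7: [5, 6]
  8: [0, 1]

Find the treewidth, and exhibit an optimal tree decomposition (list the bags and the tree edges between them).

Each bag holds 3 vertices, so the decomposition has width 2, which upper-bounds the treewidth. For the lower bound, the 3 vertices {0, 1, 8} are pairwise adjacent, and any tree decomposition puts a clique entirely inside one bag — forcing width ≥ 2. Therefore the treewidth is 2.

Treewidth 2.
One optimal decomposition is:
Bags: B1 = {3, 5, 6}  B2 = {0, 5, 6}  B3 = {0, 1, 6}  B4 = {5, 6, 7}  B5 = {0, 1, 2}  B6 = {0, 1, 8}  B7 = {0, 1, 4}
Tree: B1–B2, B2–B3, B2–B4, B3–B5, B3–B6, B5–B7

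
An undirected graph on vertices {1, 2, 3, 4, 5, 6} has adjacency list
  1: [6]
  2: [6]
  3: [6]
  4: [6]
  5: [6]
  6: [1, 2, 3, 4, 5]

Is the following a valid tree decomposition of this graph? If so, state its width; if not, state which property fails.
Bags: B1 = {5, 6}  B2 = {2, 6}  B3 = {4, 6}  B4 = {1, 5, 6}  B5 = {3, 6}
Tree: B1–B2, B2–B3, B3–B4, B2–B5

No — bags containing vertex 5 are not connected in the tree.

A tree decomposition must satisfy three properties: every vertex lies in some bag; for every edge, both endpoints lie together in some bag; and for every vertex, the bags containing it form a connected subtree. Here bags containing vertex 5 are not connected in the tree, so the decomposition is invalid.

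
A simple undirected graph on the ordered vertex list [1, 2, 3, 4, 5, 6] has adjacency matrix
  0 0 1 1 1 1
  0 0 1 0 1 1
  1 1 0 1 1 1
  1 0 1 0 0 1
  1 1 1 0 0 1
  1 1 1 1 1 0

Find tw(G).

A width-3 tree decomposition is:
Bags: B1 = {1, 3, 5, 6}  B2 = {1, 3, 4, 6}  B3 = {2, 3, 5, 6}
Tree: B1–B2, B1–B3
Each bag holds 4 vertices, so the decomposition has width 3, which upper-bounds the treewidth. For the lower bound, the 4 vertices {1, 3, 4, 6} are pairwise adjacent, and any tree decomposition puts a clique entirely inside one bag — forcing width ≥ 3. Hence tw(G) = 3 exactly.

3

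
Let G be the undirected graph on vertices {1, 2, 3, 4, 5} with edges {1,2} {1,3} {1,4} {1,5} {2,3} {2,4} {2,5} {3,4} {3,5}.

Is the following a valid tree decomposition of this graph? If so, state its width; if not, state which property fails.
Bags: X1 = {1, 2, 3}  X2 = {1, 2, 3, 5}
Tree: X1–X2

A tree decomposition must satisfy three properties: every vertex lies in some bag; for every edge, both endpoints lie together in some bag; and for every vertex, the bags containing it form a connected subtree. Here vertex 4 appears in no bag, so the decomposition is invalid.

No — vertex 4 appears in no bag.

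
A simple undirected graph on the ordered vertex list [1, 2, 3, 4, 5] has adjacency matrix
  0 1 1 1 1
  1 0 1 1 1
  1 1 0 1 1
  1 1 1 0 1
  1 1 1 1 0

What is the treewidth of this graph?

A width-4 tree decomposition is:
Bags: B1 = {1, 2, 3, 4, 5}
Tree: (single bag)
With just one bag of size 5, the width is 5 − 1 = 4, so tw(G) ≤ 4. For the lower bound, the 5 vertices {1, 2, 3, 4, 5} are pairwise adjacent, and any tree decomposition puts a clique entirely inside one bag — forcing width ≥ 4. Therefore the treewidth is 4.

4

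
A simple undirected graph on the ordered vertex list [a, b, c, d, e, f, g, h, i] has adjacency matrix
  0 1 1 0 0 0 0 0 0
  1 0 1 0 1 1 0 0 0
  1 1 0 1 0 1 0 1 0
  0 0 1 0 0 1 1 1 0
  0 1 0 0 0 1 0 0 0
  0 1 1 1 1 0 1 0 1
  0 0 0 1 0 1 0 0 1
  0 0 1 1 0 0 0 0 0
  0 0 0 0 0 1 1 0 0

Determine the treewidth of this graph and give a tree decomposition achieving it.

Every bag has size at most 3, so the width is 3 − 1 = 2 and tw(G) ≤ 2. Conversely, {a, b, c} is a clique of size 3, and the vertices of any clique must share a bag in every tree decomposition; so some bag has ≥ 3 vertices and tw(G) ≥ 2. Hence tw(G) = 2 exactly.

Treewidth 2.
One optimal decomposition is:
Bags: B1 = {d, f, g}  B2 = {c, d, f}  B3 = {f, g, i}  B4 = {b, c, f}  B5 = {c, d, h}  B6 = {a, b, c}  B7 = {b, e, f}
Tree: B1–B2, B1–B3, B2–B4, B2–B5, B4–B6, B4–B7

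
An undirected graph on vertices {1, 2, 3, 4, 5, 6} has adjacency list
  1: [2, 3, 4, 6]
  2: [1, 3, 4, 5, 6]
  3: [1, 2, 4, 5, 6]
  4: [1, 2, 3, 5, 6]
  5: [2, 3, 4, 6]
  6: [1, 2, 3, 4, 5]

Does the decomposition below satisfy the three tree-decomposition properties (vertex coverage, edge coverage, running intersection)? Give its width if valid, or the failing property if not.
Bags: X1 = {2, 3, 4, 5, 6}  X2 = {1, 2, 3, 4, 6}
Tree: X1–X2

Yes; width 4.

Every vertex of G appears in some bag (union = {1, 2, 3, 4, 5, 6}); every edge is covered by a bag; and for each vertex v the set of bags containing v is connected in the bag tree. The decomposition is therefore valid. The largest bag has 5 vertices, so the width is 4.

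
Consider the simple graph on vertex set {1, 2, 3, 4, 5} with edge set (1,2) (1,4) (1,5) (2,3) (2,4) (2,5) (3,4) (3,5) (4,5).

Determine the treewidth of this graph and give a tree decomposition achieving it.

The largest bag has 4 vertices, giving width 3; this decomposition certifies tw(G) ≤ 3. On the other hand G contains the 4-clique {1, 2, 4, 5}. A clique must lie in a single bag of any decomposition, so no decomposition can have width below 3. Hence tw(G) = 3 exactly.

Treewidth 3.
One such decomposition:
Bags: B1 = {2, 3, 4, 5}  B2 = {1, 2, 4, 5}
Tree: B1–B2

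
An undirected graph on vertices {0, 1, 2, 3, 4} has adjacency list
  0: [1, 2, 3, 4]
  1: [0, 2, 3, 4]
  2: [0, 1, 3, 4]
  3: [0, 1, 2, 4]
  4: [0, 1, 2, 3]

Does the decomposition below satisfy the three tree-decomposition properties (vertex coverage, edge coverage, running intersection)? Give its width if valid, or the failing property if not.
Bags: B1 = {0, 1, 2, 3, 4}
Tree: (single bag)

Yes; width 4.

Checking the three conditions: (i) the bags cover all of {0, 1, 2, 3, 4}; (ii) for each edge, some bag contains both endpoints; (iii) the bags containing any fixed vertex form a subtree. All hold, so the decomposition is valid with width 5 − 1 = 4.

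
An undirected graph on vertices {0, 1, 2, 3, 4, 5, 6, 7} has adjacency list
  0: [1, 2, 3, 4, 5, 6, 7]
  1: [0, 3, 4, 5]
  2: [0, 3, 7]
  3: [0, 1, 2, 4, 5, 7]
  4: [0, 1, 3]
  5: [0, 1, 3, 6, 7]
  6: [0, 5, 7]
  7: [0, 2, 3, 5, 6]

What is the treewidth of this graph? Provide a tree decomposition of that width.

Treewidth 3.
One such decomposition:
Bags: B1 = {0, 3, 5, 7}  B2 = {0, 1, 3, 5}  B3 = {0, 2, 3, 7}  B4 = {0, 1, 3, 4}  B5 = {0, 5, 6, 7}
Tree: B1–B2, B1–B3, B2–B4, B1–B5

Each bag holds 4 vertices, so the decomposition has width 3, which upper-bounds the treewidth. On the other hand G contains the 4-clique {0, 1, 3, 4}. A clique must lie in a single bag of any decomposition, so no decomposition can have width below 3. Therefore the treewidth is 3.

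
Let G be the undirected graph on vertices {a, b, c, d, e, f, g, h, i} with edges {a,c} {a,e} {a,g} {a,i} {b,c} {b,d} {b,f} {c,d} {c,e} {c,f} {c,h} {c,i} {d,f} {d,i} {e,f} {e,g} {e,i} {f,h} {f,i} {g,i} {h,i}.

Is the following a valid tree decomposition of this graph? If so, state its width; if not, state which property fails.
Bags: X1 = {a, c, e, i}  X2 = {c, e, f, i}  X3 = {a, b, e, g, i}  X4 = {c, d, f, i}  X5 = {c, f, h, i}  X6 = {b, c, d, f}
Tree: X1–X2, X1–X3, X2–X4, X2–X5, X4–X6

A tree decomposition must satisfy three properties: every vertex lies in some bag; for every edge, both endpoints lie together in some bag; and for every vertex, the bags containing it form a connected subtree. Here bags containing vertex b are not connected in the tree, so the decomposition is invalid.

No — bags containing vertex b are not connected in the tree.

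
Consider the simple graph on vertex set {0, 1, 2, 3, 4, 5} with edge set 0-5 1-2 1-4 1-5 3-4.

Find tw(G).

1

A width-1 tree decomposition is:
Bags: B1 = {1, 4}  B2 = {1, 5}  B3 = {3, 4}  B4 = {1, 2}  B5 = {0, 5}
Tree: B1–B2, B1–B3, B1–B4, B2–B5
Every bag has size at most 2, so the width is 2 − 1 = 1 and tw(G) ≤ 1. G has an edge, so its treewidth is at least 1. The upper and lower bounds meet at 1, so that is the treewidth.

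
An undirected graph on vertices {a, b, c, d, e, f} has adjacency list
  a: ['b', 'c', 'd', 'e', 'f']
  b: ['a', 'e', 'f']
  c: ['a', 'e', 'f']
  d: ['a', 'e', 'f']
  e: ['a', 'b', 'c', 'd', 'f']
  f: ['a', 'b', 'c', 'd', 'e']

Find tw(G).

A width-3 tree decomposition is:
Bags: B1 = {a, d, e, f}  B2 = {a, c, e, f}  B3 = {a, b, e, f}
Tree: B1–B2, B1–B3
Every bag has size at most 4, so the width is 4 − 1 = 3 and tw(G) ≤ 3. For the lower bound, the 4 vertices {a, d, e, f} are pairwise adjacent, and any tree decomposition puts a clique entirely inside one bag — forcing width ≥ 3. The upper and lower bounds meet at 3, so that is the treewidth.

3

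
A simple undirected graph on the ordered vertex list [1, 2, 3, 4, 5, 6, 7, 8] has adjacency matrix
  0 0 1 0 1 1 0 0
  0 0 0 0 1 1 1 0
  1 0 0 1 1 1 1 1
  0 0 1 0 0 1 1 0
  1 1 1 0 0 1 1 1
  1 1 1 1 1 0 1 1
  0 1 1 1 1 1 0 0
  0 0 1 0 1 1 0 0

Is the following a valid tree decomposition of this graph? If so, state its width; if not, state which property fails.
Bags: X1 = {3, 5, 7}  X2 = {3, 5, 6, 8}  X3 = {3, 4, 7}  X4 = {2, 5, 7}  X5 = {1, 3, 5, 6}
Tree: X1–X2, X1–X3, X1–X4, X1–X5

A tree decomposition must satisfy three properties: every vertex lies in some bag; for every edge, both endpoints lie together in some bag; and for every vertex, the bags containing it form a connected subtree. Here edge (6,7) lies in no bag, so the decomposition is invalid.

No — edge (6,7) lies in no bag.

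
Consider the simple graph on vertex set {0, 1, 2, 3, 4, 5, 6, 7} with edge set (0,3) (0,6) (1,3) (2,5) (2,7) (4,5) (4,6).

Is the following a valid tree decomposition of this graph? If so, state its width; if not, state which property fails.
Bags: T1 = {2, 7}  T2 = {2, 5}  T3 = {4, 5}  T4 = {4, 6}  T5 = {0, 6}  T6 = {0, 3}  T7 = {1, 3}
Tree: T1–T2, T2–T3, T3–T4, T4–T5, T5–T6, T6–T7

Vertex coverage: the bags together contain {0, 1, 2, 3, 4, 5, 6, 7}, the full vertex set. Edge coverage: each edge of G has both endpoints in at least one bag. Running intersection: for every vertex, the bags containing it form a connected subtree. All three properties hold, so this is a valid tree decomposition of width max|bag| − 1 = 1, and hence tw(G) ≤ 1.

Yes; width 1.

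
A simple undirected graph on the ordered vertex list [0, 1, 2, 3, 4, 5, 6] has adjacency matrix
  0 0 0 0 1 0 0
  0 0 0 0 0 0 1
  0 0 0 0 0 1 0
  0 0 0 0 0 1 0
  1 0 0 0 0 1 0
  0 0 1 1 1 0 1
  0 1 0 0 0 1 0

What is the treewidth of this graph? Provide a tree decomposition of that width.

Treewidth 1.
Bags: B1 = {5, 6}  B2 = {3, 5}  B3 = {2, 5}  B4 = {4, 5}  B5 = {0, 4}  B6 = {1, 6}
Tree: B1–B2, B1–B3, B2–B4, B4–B5, B1–B6

The largest bag has 2 vertices, giving width 1; this decomposition certifies tw(G) ≤ 1. Since G has at least one edge (e.g. 6–5), it is not an edgeless graph, so tw(G) ≥ 1. The upper and lower bounds meet at 1, so that is the treewidth.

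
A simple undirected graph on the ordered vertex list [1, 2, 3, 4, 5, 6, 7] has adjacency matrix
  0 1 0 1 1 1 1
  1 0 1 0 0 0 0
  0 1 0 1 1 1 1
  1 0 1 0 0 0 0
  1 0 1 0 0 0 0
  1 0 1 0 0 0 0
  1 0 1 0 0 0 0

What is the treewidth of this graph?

A width-2 tree decomposition is:
Bags: B1 = {1, 2, 3}  B2 = {1, 3, 5}  B3 = {1, 3, 4}  B4 = {1, 3, 6}  B5 = {1, 3, 7}
Tree: B1–B2, B2–B3, B3–B4, B4–B5
Every bag has size at most 3, so the width is 3 − 1 = 2 and tw(G) ≤ 2. For the lower bound, G contains the cycle 1–2–3–5–1, so G is not a forest; only forests have treewidth ≤ 1, hence tw(G) ≥ 2. Therefore the treewidth is 2.

2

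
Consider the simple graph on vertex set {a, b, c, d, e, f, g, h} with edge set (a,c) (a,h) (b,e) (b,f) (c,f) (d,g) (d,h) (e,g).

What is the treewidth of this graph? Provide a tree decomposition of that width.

Treewidth 2.
One optimal decomposition is:
Bags: B1 = {d, g, h}  B2 = {a, g, h}  B3 = {a, c, g}  B4 = {c, f, g}  B5 = {b, f, g}  B6 = {b, e, g}
Tree: B1–B2, B2–B3, B3–B4, B4–B5, B5–B6

Each bag holds 3 vertices, so the decomposition has width 2, which upper-bounds the treewidth. Since g–d–h–a–c–f–b–e–g is a cycle in G, G is not acyclic. Forests are exactly the graphs of treewidth ≤ 1, so tw(G) ≥ 2. Therefore the treewidth is 2.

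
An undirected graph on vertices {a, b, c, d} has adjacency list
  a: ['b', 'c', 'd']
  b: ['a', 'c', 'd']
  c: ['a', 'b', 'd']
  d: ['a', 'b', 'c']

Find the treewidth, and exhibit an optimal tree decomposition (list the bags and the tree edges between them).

Treewidth 3.
One such decomposition:
Bags: B1 = {a, b, c, d}
Tree: (single bag)

A single bag containing all 4 vertices is trivially a valid decomposition of width 3. Conversely, {a, b, c, d} is a clique of size 4, and the vertices of any clique must share a bag in every tree decomposition; so some bag has ≥ 4 vertices and tw(G) ≥ 3. The upper and lower bounds meet at 3, so that is the treewidth.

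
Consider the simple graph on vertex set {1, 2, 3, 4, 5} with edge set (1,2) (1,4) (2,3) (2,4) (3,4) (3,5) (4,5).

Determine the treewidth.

2

A width-2 tree decomposition is:
Bags: B1 = {1, 2, 4}  B2 = {2, 3, 4}  B3 = {3, 4, 5}
Tree: B1–B2, B2–B3
Every bag has size at most 3, so the width is 3 − 1 = 2 and tw(G) ≤ 2. For the lower bound, the 3 vertices {1, 2, 4} are pairwise adjacent, and any tree decomposition puts a clique entirely inside one bag — forcing width ≥ 2. Hence tw(G) = 2 exactly.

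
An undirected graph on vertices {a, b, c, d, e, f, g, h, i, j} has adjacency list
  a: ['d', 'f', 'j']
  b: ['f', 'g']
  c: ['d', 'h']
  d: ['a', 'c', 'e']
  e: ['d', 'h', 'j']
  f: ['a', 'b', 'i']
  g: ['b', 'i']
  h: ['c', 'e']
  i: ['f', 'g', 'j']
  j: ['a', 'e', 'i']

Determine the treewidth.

A width-2 tree decomposition is:
Bags: B1 = {c, e, h}  B2 = {c, d, e}  B3 = {d, e, j}  B4 = {a, d, j}  B5 = {a, i, j}  B6 = {a, f, i}  B7 = {f, g, i}  B8 = {b, f, g}
Tree: B1–B2, B2–B3, B3–B4, B4–B5, B5–B6, B6–B7, B7–B8
Each bag holds 3 vertices, so the decomposition has width 2, which upper-bounds the treewidth. For the lower bound, G contains the cycle h–c–d–e–h, so G is not a forest; only forests have treewidth ≤ 1, hence tw(G) ≥ 2. Combining the bounds, tw(G) = 2.

2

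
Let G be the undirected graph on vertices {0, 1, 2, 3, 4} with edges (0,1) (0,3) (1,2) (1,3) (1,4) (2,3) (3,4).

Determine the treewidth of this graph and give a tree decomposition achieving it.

Treewidth 2.
Bags: B1 = {1, 2, 3}  B2 = {0, 1, 3}  B3 = {1, 3, 4}
Tree: B1–B2, B1–B3

Each bag holds 3 vertices, so the decomposition has width 2, which upper-bounds the treewidth. On the other hand G contains the 3-clique {0, 1, 3}. A clique must lie in a single bag of any decomposition, so no decomposition can have width below 2. The upper and lower bounds meet at 2, so that is the treewidth.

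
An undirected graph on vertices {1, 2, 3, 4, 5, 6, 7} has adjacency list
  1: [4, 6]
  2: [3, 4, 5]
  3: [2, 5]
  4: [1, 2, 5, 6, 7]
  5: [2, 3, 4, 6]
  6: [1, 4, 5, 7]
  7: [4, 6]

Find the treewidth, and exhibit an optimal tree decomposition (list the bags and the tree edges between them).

Treewidth 2.
One optimal decomposition is:
Bags: B1 = {2, 3, 5}  B2 = {2, 4, 5}  B3 = {4, 5, 6}  B4 = {1, 4, 6}  B5 = {4, 6, 7}
Tree: B1–B2, B2–B3, B3–B4, B3–B5

The largest bag has 3 vertices, giving width 2; this decomposition certifies tw(G) ≤ 2. On the other hand G contains the 3-clique {2, 3, 5}. A clique must lie in a single bag of any decomposition, so no decomposition can have width below 2. Hence tw(G) = 2 exactly.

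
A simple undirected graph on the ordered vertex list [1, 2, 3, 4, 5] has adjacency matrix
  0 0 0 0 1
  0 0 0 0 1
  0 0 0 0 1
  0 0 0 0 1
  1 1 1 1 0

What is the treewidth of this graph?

1

A width-1 tree decomposition is:
Bags: B1 = {4, 5}  B2 = {1, 5}  B3 = {3, 5}  B4 = {2, 5}
Tree: B1–B2, B1–B3, B2–B4
Each bag holds 2 vertices, so the decomposition has width 1, which upper-bounds the treewidth. G has an edge, so its treewidth is at least 1. Therefore the treewidth is 1.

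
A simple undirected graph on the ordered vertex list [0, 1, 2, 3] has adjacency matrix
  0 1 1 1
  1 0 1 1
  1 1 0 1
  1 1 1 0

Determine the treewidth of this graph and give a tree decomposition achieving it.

Treewidth 3.
Bags: B1 = {0, 1, 2, 3}
Tree: (single bag)

A single bag containing all 4 vertices is trivially a valid decomposition of width 3. For the lower bound, the 4 vertices {0, 1, 2, 3} are pairwise adjacent, and any tree decomposition puts a clique entirely inside one bag — forcing width ≥ 3. Hence tw(G) = 3 exactly.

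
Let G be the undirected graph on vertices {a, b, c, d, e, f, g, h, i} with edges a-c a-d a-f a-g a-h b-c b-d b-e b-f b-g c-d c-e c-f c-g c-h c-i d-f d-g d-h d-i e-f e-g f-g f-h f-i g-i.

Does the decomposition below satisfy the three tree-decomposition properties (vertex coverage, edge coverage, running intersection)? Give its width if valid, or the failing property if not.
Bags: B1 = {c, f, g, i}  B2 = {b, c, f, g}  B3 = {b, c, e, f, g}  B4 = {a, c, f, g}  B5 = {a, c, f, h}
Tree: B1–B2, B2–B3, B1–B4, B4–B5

No — vertex d appears in no bag.

A tree decomposition must satisfy three properties: every vertex lies in some bag; for every edge, both endpoints lie together in some bag; and for every vertex, the bags containing it form a connected subtree. Here vertex d appears in no bag, so the decomposition is invalid.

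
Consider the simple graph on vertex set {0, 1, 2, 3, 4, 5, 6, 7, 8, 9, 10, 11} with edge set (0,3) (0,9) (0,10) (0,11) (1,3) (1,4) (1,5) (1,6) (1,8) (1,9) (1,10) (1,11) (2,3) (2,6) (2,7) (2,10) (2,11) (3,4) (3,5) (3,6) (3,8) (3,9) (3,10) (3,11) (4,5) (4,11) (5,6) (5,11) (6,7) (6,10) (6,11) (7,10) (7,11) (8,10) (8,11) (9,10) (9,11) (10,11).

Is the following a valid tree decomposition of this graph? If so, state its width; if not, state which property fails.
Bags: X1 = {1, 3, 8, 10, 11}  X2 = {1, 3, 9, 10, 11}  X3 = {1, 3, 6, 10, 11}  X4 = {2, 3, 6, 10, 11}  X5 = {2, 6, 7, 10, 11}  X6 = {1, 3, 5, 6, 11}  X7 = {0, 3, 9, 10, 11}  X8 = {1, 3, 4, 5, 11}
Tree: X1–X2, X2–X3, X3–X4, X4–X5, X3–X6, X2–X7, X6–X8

Checking the three conditions: (i) the bags cover all of {0, 1, 2, 3, 4, 5, 6, 7, 8, 9, 10, 11}; (ii) for each edge, some bag contains both endpoints; (iii) the bags containing any fixed vertex form a subtree. All hold, so the decomposition is valid with width 5 − 1 = 4.

Yes; width 4.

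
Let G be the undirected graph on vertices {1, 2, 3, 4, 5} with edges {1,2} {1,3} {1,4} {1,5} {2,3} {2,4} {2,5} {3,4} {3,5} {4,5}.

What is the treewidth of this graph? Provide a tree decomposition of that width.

Treewidth 4.
One optimal decomposition is:
Bags: B1 = {1, 2, 3, 4, 5}
Tree: (single bag)

With just one bag of size 5, the width is 5 − 1 = 4, so tw(G) ≤ 4. For the lower bound, the 5 vertices {1, 2, 3, 4, 5} are pairwise adjacent, and any tree decomposition puts a clique entirely inside one bag — forcing width ≥ 4. Therefore the treewidth is 4.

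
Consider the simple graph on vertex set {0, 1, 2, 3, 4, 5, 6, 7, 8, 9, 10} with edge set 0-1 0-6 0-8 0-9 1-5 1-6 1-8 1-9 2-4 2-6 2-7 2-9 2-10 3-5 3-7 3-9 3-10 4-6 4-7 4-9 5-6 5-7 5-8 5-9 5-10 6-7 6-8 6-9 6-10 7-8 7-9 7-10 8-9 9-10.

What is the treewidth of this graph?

A width-4 tree decomposition is:
Bags: B1 = {5, 6, 7, 8, 9}  B2 = {5, 6, 7, 9, 10}  B3 = {2, 6, 7, 9, 10}  B4 = {2, 4, 6, 7, 9}  B5 = {1, 5, 6, 8, 9}  B6 = {0, 1, 6, 8, 9}  B7 = {3, 5, 7, 9, 10}
Tree: B1–B2, B2–B3, B3–B4, B1–B5, B5–B6, B2–B7
Every bag has size at most 5, so the width is 5 − 1 = 4 and tw(G) ≤ 4. For the lower bound, the 5 vertices {3, 5, 7, 9, 10} are pairwise adjacent, and any tree decomposition puts a clique entirely inside one bag — forcing width ≥ 4. Therefore the treewidth is 4.

4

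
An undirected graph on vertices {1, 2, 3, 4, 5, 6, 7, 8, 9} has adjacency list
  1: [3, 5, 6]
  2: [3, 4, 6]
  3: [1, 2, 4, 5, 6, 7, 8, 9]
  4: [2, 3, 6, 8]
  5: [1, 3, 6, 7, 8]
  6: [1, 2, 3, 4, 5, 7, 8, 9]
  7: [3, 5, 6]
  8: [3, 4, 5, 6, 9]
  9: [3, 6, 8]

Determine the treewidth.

A width-3 tree decomposition is:
Bags: B1 = {3, 6, 8, 9}  B2 = {3, 4, 6, 8}  B3 = {3, 5, 6, 8}  B4 = {3, 5, 6, 7}  B5 = {2, 3, 4, 6}  B6 = {1, 3, 5, 6}
Tree: B1–B2, B1–B3, B3–B4, B2–B5, B3–B6
Every bag has size at most 4, so the width is 4 − 1 = 3 and tw(G) ≤ 3. On the other hand G contains the 4-clique {3, 6, 8, 9}. A clique must lie in a single bag of any decomposition, so no decomposition can have width below 3. The upper and lower bounds meet at 3, so that is the treewidth.

3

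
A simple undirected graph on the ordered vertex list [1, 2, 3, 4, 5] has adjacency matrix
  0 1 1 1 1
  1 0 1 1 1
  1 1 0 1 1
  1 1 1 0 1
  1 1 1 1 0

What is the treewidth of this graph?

4

A width-4 tree decomposition is:
Bags: B1 = {1, 2, 3, 4, 5}
Tree: (single bag)
A single bag containing all 5 vertices is trivially a valid decomposition of width 4. For the lower bound, the 5 vertices {1, 2, 3, 4, 5} are pairwise adjacent, and any tree decomposition puts a clique entirely inside one bag — forcing width ≥ 4. Therefore the treewidth is 4.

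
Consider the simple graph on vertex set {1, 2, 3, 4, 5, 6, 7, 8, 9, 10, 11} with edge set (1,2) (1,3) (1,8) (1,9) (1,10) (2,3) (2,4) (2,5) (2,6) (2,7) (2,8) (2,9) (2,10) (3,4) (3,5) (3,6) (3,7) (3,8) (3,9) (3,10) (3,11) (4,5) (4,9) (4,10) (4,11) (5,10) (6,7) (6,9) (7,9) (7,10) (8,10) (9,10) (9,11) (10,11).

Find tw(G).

4

A width-4 tree decomposition is:
Bags: B1 = {2, 3, 7, 9, 10}  B2 = {1, 2, 3, 9, 10}  B3 = {2, 3, 4, 9, 10}  B4 = {1, 2, 3, 8, 10}  B5 = {2, 3, 4, 5, 10}  B6 = {2, 3, 6, 7, 9}  B7 = {3, 4, 9, 10, 11}
Tree: B1–B2, B2–B3, B2–B4, B3–B5, B1–B6, B3–B7
Each bag holds 5 vertices, so the decomposition has width 4, which upper-bounds the treewidth. Conversely, {1, 2, 3, 8, 10} is a clique of size 5, and the vertices of any clique must share a bag in every tree decomposition; so some bag has ≥ 5 vertices and tw(G) ≥ 4. Combining the bounds, tw(G) = 4.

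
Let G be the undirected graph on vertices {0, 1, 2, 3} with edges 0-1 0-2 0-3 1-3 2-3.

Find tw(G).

A width-2 tree decomposition is:
Bags: B1 = {0, 1, 3}  B2 = {0, 2, 3}
Tree: B1–B2
Each bag holds 3 vertices, so the decomposition has width 2, which upper-bounds the treewidth. For the lower bound, the 3 vertices {0, 1, 3} are pairwise adjacent, and any tree decomposition puts a clique entirely inside one bag — forcing width ≥ 2. Therefore the treewidth is 2.

2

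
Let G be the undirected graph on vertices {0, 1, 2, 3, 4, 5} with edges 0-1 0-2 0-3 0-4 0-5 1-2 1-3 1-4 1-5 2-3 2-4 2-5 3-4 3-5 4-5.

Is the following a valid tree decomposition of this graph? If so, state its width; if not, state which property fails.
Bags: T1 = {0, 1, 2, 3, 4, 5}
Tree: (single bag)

Yes; width 5.

Every vertex of G appears in some bag (union = {0, 1, 2, 3, 4, 5}); every edge is covered by a bag; and for each vertex v the set of bags containing v is connected in the bag tree. The decomposition is therefore valid. The largest bag has 6 vertices, so the width is 5.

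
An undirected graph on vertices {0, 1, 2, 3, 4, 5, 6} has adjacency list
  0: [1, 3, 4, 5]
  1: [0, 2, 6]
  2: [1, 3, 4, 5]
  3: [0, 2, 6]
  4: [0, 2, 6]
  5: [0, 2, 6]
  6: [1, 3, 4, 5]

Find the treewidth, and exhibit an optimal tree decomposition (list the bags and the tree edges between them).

Treewidth 3.
Bags: B1 = {0, 1, 2, 6}  B2 = {0, 2, 4, 6}  B3 = {0, 2, 5, 6}  B4 = {0, 2, 3, 6}
Tree: B1–B2, B2–B3, B3–B4

Each bag holds 4 vertices, so the decomposition has width 3, which upper-bounds the treewidth. For the lower bound: the 4 vertex sets {0,1}, {4,6}, {2}, {5} are disjoint, each induces a connected subgraph, and every pair is joined by at least one edge of G. Contracting each set to a single vertex therefore yields K_{4} as a minor, and since treewidth is minor-monotone, tw(G) ≥ tw(K_{4}) = 3. Therefore the treewidth is 3.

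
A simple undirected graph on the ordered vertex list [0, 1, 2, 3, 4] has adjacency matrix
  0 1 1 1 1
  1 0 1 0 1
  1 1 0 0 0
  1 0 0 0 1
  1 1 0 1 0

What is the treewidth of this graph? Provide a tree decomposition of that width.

Treewidth 2.
One optimal decomposition is:
Bags: B1 = {0, 1, 4}  B2 = {0, 1, 2}  B3 = {0, 3, 4}
Tree: B1–B2, B1–B3

Each bag holds 3 vertices, so the decomposition has width 2, which upper-bounds the treewidth. On the other hand G contains the 3-clique {0, 1, 2}. A clique must lie in a single bag of any decomposition, so no decomposition can have width below 2. Therefore the treewidth is 2.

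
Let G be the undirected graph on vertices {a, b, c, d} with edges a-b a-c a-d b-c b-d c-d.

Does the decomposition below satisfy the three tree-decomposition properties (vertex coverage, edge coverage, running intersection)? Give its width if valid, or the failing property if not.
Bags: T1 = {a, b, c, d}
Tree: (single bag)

Checking the three conditions: (i) the bags cover all of {a, b, c, d}; (ii) for each edge, some bag contains both endpoints; (iii) the bags containing any fixed vertex form a subtree. All hold, so the decomposition is valid with width 4 − 1 = 3.

Yes; width 3.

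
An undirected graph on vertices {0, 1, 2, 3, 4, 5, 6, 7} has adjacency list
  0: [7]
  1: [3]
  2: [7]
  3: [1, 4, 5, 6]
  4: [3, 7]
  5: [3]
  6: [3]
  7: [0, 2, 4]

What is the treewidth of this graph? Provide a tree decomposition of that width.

Treewidth 1.
Bags: B1 = {4, 7}  B2 = {2, 7}  B3 = {3, 4}  B4 = {0, 7}  B5 = {3, 6}  B6 = {1, 3}  B7 = {3, 5}
Tree: B1–B2, B1–B3, B1–B4, B3–B5, B5–B6, B3–B7

Every bag has size at most 2, so the width is 2 − 1 = 1 and tw(G) ≤ 1. Any graph with an edge has treewidth ≥ 1, and G has the edge 4–7. Hence tw(G) = 1 exactly.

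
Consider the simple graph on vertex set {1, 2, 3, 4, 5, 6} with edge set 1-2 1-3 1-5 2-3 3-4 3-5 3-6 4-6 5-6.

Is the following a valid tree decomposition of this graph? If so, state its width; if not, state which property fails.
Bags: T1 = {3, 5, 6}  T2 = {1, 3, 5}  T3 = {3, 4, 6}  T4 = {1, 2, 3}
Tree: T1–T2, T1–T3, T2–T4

Yes; width 2.

Checking the three conditions: (i) the bags cover all of {1, 2, 3, 4, 5, 6}; (ii) for each edge, some bag contains both endpoints; (iii) the bags containing any fixed vertex form a subtree. All hold, so the decomposition is valid with width 3 − 1 = 2.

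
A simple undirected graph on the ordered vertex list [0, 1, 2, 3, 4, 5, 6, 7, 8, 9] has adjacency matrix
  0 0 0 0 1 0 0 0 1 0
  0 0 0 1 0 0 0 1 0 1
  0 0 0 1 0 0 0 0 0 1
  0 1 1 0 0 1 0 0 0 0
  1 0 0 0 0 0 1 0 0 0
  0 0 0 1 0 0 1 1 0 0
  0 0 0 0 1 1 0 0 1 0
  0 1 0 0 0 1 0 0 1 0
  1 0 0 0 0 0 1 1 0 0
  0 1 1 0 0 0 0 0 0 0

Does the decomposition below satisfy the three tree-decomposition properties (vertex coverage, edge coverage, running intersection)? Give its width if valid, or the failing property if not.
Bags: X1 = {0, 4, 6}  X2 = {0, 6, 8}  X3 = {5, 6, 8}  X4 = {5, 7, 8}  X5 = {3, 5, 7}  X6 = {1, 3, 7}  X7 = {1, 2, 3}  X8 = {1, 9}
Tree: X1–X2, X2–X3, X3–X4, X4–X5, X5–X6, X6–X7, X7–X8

No — edge (2,9) lies in no bag.

A tree decomposition must satisfy three properties: every vertex lies in some bag; for every edge, both endpoints lie together in some bag; and for every vertex, the bags containing it form a connected subtree. Here edge (2,9) lies in no bag, so the decomposition is invalid.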